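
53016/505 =53016/505 = 104.98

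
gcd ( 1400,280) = 280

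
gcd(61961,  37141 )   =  1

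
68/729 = 68/729 =0.09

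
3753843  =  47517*79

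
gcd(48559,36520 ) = 1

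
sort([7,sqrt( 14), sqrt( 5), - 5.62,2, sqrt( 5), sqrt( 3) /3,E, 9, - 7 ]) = [ - 7 , - 5.62, sqrt(3 ) /3, 2, sqrt( 5),  sqrt( 5), E, sqrt(14), 7,9 ] 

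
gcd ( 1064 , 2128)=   1064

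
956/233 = 956/233 = 4.10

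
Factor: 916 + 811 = 11^1*157^1 = 1727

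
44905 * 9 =404145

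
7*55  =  385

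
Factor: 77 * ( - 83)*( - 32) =204512 = 2^5*7^1* 11^1*83^1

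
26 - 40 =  - 14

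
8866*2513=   22280258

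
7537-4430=3107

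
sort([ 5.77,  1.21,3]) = [ 1.21,3,5.77]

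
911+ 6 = 917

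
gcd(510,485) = 5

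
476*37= 17612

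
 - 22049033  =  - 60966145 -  - 38917112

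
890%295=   5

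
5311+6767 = 12078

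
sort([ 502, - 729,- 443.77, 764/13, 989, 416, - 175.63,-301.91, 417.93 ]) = [ - 729,  -  443.77,- 301.91,-175.63, 764/13, 416, 417.93, 502, 989 ]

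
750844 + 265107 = 1015951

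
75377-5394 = 69983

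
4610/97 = 47  +  51/97 =47.53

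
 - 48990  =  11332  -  60322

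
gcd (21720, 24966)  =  6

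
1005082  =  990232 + 14850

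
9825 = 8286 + 1539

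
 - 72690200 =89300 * ( - 814)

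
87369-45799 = 41570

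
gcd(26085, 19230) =15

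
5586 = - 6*( - 931)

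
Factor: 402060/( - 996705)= - 26804/66447=- 2^2 * 3^( - 3 )*23^( - 1) * 107^( - 1)*6701^1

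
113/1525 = 113/1525=0.07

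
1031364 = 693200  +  338164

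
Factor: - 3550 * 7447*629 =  - 2^1 * 5^2*11^1 * 17^1 * 37^1*71^1 * 677^1  =  -16628778650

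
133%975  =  133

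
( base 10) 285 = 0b100011101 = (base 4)10131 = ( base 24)bl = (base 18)ff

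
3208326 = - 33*(-97222 )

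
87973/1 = 87973 = 87973.00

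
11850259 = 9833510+2016749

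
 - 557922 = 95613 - 653535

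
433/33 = 433/33 = 13.12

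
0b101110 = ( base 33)1D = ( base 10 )46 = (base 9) 51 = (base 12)3A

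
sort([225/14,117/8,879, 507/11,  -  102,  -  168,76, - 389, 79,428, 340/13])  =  [ - 389, - 168,  -  102, 117/8, 225/14,  340/13, 507/11, 76, 79,428,879 ] 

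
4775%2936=1839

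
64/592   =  4/37 = 0.11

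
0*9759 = 0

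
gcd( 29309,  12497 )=1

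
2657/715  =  2657/715 = 3.72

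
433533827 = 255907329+177626498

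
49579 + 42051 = 91630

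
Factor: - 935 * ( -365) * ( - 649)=-221487475 = - 5^2*11^2*17^1*59^1*73^1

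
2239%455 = 419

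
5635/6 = 939+ 1/6 = 939.17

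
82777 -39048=43729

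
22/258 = 11/129 = 0.09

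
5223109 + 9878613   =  15101722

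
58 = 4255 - 4197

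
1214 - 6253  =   - 5039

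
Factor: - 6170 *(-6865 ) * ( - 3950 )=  - 167310347500 = - 2^2*5^4 *79^1*617^1*1373^1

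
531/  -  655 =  - 531/655 = -  0.81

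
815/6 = 135 + 5/6 = 135.83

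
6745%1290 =295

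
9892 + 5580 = 15472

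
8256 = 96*86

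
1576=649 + 927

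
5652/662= 8  +  178/331 = 8.54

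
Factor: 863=863^1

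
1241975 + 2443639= 3685614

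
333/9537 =111/3179 = 0.03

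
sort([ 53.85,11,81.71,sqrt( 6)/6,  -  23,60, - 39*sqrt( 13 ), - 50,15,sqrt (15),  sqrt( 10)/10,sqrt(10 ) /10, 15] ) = [-39*sqrt ( 13) , - 50, - 23,sqrt( 10 ) /10,  sqrt( 10 )/10,  sqrt( 6)/6,sqrt(15) , 11, 15,15,53.85,60,81.71 ]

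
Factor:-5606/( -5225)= 2^1*5^ ( - 2 )*11^( - 1 )*19^(-1 )  *2803^1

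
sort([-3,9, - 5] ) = [  -  5, - 3, 9]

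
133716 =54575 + 79141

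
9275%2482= 1829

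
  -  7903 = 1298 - 9201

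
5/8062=5/8062 = 0.00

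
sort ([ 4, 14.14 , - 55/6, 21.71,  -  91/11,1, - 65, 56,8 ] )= [ - 65, -55/6, - 91/11,1, 4, 8,  14.14, 21.71, 56] 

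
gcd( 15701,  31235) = 1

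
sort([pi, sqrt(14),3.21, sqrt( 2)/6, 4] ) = [ sqrt(2)/6,pi,  3.21,sqrt( 14), 4 ] 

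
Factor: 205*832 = 2^6 *5^1*13^1*41^1 = 170560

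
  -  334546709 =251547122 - 586093831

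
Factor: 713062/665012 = 2^( - 1 )*7^1 * 53^1 * 173^(-1) = 371/346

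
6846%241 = 98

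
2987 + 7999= 10986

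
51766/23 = 51766/23 = 2250.70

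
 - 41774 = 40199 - 81973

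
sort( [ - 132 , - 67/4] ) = [ - 132, - 67/4 ] 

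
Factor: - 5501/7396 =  - 2^( - 2 )*43^( - 2 )*5501^1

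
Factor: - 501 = -3^1*167^1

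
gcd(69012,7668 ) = 7668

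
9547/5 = 9547/5 =1909.40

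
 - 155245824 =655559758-810805582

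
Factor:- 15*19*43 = -3^1*5^1*19^1  *  43^1 = -12255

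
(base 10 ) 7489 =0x1d41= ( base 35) 63y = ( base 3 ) 101021101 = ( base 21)GKD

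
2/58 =1/29 = 0.03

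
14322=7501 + 6821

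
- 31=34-65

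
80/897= 80/897 = 0.09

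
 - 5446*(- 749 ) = 4079054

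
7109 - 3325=3784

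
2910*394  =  1146540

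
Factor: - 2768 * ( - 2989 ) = 8273552 = 2^4*7^2*61^1*173^1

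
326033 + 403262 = 729295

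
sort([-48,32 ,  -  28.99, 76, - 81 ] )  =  [ -81,-48,-28.99, 32, 76 ] 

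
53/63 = 53/63 = 0.84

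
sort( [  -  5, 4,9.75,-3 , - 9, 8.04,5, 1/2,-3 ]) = [ - 9 , - 5, - 3, - 3, 1/2, 4  ,  5, 8.04, 9.75]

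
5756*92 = 529552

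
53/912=53/912 = 0.06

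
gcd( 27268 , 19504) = 4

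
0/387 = 0 = 0.00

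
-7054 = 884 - 7938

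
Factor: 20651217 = 3^1*23^1 *37^1*8089^1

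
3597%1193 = 18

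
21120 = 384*55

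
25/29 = 25/29=0.86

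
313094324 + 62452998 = 375547322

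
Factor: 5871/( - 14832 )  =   - 19/48  =  - 2^( - 4) * 3^( - 1) *19^1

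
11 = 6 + 5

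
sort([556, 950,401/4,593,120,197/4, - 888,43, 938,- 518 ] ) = [-888,- 518, 43,197/4,401/4,  120,556,593, 938,950 ]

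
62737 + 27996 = 90733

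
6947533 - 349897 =6597636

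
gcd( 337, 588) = 1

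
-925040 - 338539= - 1263579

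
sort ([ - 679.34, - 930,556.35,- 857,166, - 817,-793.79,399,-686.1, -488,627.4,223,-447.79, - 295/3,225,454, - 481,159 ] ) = [ - 930, - 857, -817,-793.79, - 686.1,-679.34, - 488, - 481,-447.79, - 295/3,159 , 166,223,225,399,454,556.35 , 627.4] 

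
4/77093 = 4/77093 = 0.00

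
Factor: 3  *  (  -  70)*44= - 2^3*3^1*5^1*7^1*11^1 = - 9240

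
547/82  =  6+55/82 = 6.67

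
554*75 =41550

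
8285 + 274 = 8559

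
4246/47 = 4246/47 = 90.34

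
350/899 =350/899 = 0.39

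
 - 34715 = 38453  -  73168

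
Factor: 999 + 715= 1714 = 2^1*857^1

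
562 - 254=308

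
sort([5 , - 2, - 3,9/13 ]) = [ - 3,-2, 9/13,5 ]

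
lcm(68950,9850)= 68950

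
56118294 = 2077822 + 54040472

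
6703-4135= 2568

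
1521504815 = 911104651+610400164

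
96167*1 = 96167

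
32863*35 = 1150205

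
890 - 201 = 689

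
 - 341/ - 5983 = 11/193 = 0.06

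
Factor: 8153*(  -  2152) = - 17545256 = - 2^3*31^1*263^1*269^1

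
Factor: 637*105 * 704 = 47087040 =2^6*3^1  *5^1*7^3*11^1*13^1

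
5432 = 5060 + 372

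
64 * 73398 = 4697472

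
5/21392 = 5/21392 = 0.00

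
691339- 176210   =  515129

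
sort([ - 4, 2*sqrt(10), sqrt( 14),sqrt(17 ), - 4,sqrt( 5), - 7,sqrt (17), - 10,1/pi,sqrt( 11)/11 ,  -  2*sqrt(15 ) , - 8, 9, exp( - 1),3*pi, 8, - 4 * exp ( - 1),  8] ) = [ - 10, - 8, - 2* sqrt ( 15),-7,-4,  -  4, - 4*exp( - 1),  sqrt( 11)/11, 1/pi, exp( - 1),sqrt(5 ),sqrt( 14), sqrt( 17 ), sqrt(17), 2*sqrt(10 ), 8 , 8 , 9,3*pi]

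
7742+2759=10501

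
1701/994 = 1 + 101/142 = 1.71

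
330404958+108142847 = 438547805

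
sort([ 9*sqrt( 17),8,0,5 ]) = [ 0,5,8, 9*sqrt (17 )]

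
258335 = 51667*5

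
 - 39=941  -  980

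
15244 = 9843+5401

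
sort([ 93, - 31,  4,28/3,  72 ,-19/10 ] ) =[ - 31, - 19/10, 4, 28/3,72 , 93]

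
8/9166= 4/4583   =  0.00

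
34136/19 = 1796 + 12/19 = 1796.63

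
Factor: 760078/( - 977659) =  - 2^1*11^1*107^( - 1) * 9137^( - 1) *34549^1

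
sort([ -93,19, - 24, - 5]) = [ - 93, - 24, - 5,  19] 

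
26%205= 26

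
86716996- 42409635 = 44307361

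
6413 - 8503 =-2090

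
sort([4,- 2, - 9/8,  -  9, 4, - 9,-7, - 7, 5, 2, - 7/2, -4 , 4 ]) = [-9,  -  9,- 7,  -  7,-4, - 7/2, - 2, -9/8,2, 4,4, 4, 5]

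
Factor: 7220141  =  41^1*229^1*769^1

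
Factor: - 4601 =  - 43^1*107^1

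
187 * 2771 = 518177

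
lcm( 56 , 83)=4648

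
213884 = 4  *53471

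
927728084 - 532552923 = 395175161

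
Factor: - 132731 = - 331^1*401^1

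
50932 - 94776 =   -  43844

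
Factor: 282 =2^1*3^1*47^1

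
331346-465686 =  -134340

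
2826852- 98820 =2728032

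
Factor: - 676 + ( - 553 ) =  - 1229^1= -1229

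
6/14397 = 2/4799=0.00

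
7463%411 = 65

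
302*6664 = 2012528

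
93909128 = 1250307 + 92658821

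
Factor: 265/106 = 2^( - 1)*5^1 = 5/2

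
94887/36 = 2635 + 3/4 =2635.75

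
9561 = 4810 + 4751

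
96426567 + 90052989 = 186479556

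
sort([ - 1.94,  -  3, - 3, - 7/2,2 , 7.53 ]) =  [ - 7/2, - 3, - 3, - 1.94, 2,7.53 ] 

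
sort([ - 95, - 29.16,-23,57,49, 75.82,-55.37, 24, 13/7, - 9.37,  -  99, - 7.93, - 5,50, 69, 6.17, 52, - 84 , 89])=[ - 99, - 95 , - 84, - 55.37 , - 29.16, - 23 ,- 9.37, - 7.93, -5,13/7, 6.17,  24,49, 50, 52 , 57, 69, 75.82 , 89 ]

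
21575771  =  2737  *7883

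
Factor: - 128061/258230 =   -  243/490  =  - 2^( - 1)*3^5*5^ ( - 1)*7^( - 2) 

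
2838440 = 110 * 25804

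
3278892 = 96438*34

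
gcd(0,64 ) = 64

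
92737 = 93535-798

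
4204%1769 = 666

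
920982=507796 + 413186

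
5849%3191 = 2658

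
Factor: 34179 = 3^1*11393^1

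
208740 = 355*588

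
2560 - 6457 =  - 3897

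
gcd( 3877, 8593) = 1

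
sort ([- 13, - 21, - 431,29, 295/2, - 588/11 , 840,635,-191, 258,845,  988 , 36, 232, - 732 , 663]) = [-732, -431,  -  191, - 588/11, - 21,-13,29, 36 , 295/2,232,258,635, 663, 840, 845, 988] 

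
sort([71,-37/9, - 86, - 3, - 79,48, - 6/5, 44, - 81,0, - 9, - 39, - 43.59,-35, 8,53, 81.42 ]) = [ - 86,- 81, - 79,-43.59, - 39, - 35 , - 9, - 37/9,-3, - 6/5,0,8, 44 , 48,53, 71,81.42 ] 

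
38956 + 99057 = 138013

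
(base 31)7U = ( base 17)E9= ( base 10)247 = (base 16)F7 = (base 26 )9d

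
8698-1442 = 7256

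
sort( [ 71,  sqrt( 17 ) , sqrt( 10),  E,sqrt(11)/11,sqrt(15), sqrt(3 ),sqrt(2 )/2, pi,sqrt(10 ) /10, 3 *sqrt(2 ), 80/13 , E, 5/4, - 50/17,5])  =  [-50/17, sqrt (11 ) /11 , sqrt (10 )/10, sqrt( 2 ) /2, 5/4,sqrt(3 ), E, E , pi, sqrt( 10 ), sqrt(15), sqrt( 17),3*sqrt (2 ),  5,80/13 , 71] 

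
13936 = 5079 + 8857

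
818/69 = 818/69 = 11.86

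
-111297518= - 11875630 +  - 99421888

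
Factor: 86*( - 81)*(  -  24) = 167184 =2^4 *3^5*43^1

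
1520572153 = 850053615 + 670518538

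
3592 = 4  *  898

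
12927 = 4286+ 8641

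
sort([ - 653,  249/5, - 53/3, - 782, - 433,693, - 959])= [ - 959, - 782,-653, - 433, - 53/3, 249/5,693] 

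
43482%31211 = 12271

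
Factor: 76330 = 2^1*5^1*17^1 * 449^1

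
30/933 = 10/311 = 0.03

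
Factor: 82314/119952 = 2^(-3 ) *7^( - 2 )*269^1 = 269/392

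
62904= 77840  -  14936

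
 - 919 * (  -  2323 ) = 2134837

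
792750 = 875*906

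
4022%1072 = 806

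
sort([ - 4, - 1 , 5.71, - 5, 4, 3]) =[ - 5,-4 ,-1,3,  4,5.71]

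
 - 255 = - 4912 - -4657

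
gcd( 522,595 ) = 1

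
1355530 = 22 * 61615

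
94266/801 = 10474/89 = 117.69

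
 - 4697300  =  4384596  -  9081896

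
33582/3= 11194=11194.00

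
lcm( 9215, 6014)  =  571330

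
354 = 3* 118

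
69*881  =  60789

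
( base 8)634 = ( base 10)412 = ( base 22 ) IG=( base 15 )1C7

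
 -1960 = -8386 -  - 6426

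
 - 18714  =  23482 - 42196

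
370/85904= 185/42952= 0.00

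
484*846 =409464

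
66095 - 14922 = 51173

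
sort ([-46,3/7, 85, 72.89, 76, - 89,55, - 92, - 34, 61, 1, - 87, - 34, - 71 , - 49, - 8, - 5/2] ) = [- 92, - 89, - 87,-71, - 49, - 46, - 34, - 34, - 8, - 5/2,3/7, 1,55, 61,  72.89,76, 85 ] 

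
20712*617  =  12779304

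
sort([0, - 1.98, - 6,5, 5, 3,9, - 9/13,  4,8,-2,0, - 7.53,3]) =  [ - 7.53, - 6,- 2, - 1.98 ,  -  9/13 , 0,0,3, 3,4 , 5, 5,8,9]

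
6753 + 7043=13796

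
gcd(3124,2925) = 1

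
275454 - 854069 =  - 578615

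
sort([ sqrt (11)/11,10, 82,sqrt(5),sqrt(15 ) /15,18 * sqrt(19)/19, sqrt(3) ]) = [sqrt( 15)/15 , sqrt( 11)/11,sqrt( 3), sqrt( 5),18*sqrt(19 ) /19,10,82] 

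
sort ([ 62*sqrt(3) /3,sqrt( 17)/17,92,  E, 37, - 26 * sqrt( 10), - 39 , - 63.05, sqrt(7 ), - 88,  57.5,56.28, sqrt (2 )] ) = [  -  88, - 26*sqrt( 10 ), - 63.05, - 39,sqrt(17) /17,sqrt (2),sqrt( 7) , E, 62 * sqrt(3 ) /3, 37,56.28,57.5,  92 ] 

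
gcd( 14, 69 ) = 1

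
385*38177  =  14698145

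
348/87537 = 116/29179 = 0.00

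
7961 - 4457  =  3504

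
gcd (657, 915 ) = 3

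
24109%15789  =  8320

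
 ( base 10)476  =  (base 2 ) 111011100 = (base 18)188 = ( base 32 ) es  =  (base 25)j1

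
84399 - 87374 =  - 2975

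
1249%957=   292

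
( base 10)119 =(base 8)167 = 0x77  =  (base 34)3h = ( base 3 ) 11102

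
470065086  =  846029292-375964206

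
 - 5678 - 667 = -6345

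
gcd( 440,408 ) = 8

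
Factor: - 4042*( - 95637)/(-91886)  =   - 193282377/45943 = - 3^1*43^1*47^1*71^1*449^1*45943^(-1) 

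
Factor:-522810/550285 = -2^1 * 3^2*37^1*701^(- 1 ) = - 666/701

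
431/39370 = 431/39370 = 0.01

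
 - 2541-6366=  - 8907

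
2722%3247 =2722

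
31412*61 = 1916132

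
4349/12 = 4349/12= 362.42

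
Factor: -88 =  - 2^3*11^1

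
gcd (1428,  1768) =68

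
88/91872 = 1/1044 = 0.00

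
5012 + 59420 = 64432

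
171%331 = 171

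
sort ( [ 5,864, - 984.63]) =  [ - 984.63 , 5,  864 ]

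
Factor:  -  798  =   - 2^1*3^1*7^1*19^1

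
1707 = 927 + 780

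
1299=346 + 953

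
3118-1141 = 1977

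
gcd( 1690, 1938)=2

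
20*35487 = 709740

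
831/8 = 831/8= 103.88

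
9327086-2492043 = 6835043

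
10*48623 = 486230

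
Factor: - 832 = -2^6*13^1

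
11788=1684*7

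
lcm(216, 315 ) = 7560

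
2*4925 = 9850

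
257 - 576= - 319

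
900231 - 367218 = 533013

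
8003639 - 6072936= 1930703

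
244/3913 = 244/3913 = 0.06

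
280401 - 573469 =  - 293068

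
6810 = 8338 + -1528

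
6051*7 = 42357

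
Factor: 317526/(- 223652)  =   - 2^( - 1 )*3^1*13^( - 1 )*23^ (-1 ) * 283^1 = - 849/598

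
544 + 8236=8780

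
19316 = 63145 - 43829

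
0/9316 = 0 =0.00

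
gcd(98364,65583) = 21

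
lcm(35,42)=210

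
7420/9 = 7420/9 = 824.44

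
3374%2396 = 978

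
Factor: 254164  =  2^2 * 63541^1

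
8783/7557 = 1 + 1226/7557  =  1.16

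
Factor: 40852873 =109^1*374797^1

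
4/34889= 4/34889= 0.00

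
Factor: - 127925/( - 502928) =175/688 = 2^( -4)*5^2*7^1*43^ ( - 1)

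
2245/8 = 280 + 5/8 =280.62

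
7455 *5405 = 40294275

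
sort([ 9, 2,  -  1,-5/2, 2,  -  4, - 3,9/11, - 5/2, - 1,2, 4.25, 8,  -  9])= [  -  9, - 4 ,  -  3,-5/2 , - 5/2, - 1,-1,9/11,2,2, 2,4.25,8, 9 ] 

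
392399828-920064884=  - 527665056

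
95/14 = 6+11/14 = 6.79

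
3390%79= 72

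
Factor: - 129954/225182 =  - 363/629 = -3^1*11^2*17^( - 1 ) * 37^(-1) 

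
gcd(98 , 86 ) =2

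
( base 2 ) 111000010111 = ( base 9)4847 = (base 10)3607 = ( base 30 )407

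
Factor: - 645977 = - 73^1*8849^1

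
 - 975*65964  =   - 64314900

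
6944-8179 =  - 1235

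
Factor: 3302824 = 2^3*7^1*58979^1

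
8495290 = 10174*835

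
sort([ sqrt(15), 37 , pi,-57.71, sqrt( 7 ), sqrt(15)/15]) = [-57.71,sqrt ( 15) /15, sqrt( 7), pi, sqrt( 15), 37]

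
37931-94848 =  - 56917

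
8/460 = 2/115 = 0.02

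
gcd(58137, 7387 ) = 1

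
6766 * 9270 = 62720820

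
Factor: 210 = 2^1* 3^1*5^1 * 7^1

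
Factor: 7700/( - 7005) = - 2^2*3^( - 1)*5^1 * 7^1*11^1*467^(- 1 ) = - 1540/1401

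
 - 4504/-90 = 2252/45 = 50.04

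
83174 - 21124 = 62050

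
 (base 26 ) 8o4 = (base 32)5SK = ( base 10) 6036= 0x1794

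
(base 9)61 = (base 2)110111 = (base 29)1q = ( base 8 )67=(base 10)55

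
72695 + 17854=90549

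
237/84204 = 79/28068 = 0.00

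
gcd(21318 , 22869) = 33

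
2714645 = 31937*85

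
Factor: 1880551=1880551^1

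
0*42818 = 0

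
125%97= 28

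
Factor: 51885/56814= 2^( -1)*3^1* 5^1*17^( - 1 )*557^( - 1)*1153^1= 17295/18938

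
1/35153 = 1/35153 = 0.00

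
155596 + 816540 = 972136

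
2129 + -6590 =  - 4461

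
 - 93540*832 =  - 77825280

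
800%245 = 65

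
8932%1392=580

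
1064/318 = 532/159 = 3.35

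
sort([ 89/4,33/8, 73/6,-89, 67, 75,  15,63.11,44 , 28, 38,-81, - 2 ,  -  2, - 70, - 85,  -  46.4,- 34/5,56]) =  [ - 89,-85, - 81, - 70, - 46.4,- 34/5, - 2, - 2 , 33/8, 73/6 , 15, 89/4,28, 38, 44, 56, 63.11,  67, 75 ]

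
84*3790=318360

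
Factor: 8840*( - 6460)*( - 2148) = 122664547200 =2^7*3^1*5^2*13^1*  17^2*19^1*179^1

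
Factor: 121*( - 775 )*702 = -2^1*3^3*5^2 * 11^2*13^1*31^1=- 65830050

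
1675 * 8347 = 13981225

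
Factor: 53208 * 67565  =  2^3*3^2*5^1*739^1*13513^1 = 3594998520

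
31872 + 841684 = 873556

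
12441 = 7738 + 4703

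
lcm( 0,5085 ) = 0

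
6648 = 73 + 6575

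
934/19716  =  467/9858 = 0.05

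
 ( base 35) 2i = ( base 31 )2q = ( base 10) 88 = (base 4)1120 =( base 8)130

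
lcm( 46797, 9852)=187188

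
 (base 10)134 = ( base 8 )206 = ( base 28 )4m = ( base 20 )6E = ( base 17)7f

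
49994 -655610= - 605616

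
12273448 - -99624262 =111897710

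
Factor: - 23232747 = -3^1 * 7744249^1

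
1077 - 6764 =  - 5687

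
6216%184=144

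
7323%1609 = 887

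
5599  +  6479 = 12078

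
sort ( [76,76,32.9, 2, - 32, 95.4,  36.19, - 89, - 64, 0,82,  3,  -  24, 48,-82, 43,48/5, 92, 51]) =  [-89 ,-82,-64,-32, -24, 0,2,  3,48/5, 32.9, 36.19, 43 , 48, 51,76, 76,82, 92,95.4 ] 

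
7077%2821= 1435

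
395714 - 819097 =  - 423383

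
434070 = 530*819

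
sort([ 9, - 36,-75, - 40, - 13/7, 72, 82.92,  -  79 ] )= [ - 79, - 75, - 40, - 36, - 13/7,  9,72,82.92] 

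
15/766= 15/766 = 0.02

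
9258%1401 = 852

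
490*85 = 41650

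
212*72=15264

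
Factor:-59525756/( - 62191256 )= 14881439/15547814 = 2^( - 1)*19^( - 1)*227^1*65557^1*409153^(-1 )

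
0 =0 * 603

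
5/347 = 5/347 = 0.01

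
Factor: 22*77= 1694 = 2^1*7^1*11^2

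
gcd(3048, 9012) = 12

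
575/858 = 575/858 = 0.67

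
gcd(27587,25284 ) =49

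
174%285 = 174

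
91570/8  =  11446 + 1/4=11446.25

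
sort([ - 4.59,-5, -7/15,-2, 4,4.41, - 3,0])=[ - 5,  -  4.59 ,- 3, - 2, - 7/15  ,  0 , 4, 4.41]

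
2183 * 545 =1189735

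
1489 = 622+867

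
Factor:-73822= - 2^1*7^1*5273^1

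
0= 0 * 1935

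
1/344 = 1/344 =0.00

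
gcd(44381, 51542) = 1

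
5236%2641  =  2595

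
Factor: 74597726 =2^1 *7^1 * 5328409^1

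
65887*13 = 856531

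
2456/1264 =1 + 149/158 = 1.94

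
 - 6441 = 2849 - 9290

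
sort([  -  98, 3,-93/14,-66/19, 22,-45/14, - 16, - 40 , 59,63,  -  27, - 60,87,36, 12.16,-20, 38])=[-98,  -  60, - 40, - 27,  -  20,-16, - 93/14, - 66/19, -45/14,3,12.16, 22,36, 38,  59, 63 , 87] 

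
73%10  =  3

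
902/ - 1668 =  - 1+383/834 = - 0.54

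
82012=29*2828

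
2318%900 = 518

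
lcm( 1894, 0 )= 0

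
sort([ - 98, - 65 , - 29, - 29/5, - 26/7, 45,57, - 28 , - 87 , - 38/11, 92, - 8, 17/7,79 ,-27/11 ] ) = [- 98, - 87,-65,-29,-28, - 8, - 29/5 ,  -  26/7, - 38/11, - 27/11 , 17/7,45 , 57,79 , 92]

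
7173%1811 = 1740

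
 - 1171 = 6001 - 7172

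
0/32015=0  =  0.00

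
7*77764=544348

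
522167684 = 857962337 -335794653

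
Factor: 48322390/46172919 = 2^1*3^( - 1 ) * 5^1*13^( - 1)*31^( - 1 )*181^ ( - 1 )*211^ ( - 1 )* 4832239^1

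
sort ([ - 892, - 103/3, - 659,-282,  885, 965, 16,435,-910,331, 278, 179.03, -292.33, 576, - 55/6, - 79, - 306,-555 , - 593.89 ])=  [ - 910,-892, - 659, - 593.89, - 555, - 306, - 292.33,- 282, -79, -103/3, - 55/6,16, 179.03,  278,  331,435,576, 885,  965 ]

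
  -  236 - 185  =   - 421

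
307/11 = 307/11 = 27.91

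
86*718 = 61748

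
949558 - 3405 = 946153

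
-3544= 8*( - 443)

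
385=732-347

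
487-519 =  - 32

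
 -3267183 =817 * ( - 3999 ) 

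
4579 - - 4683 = 9262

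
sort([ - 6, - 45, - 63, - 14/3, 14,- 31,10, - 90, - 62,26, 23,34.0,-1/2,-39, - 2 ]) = [ - 90, - 63,  -  62,-45, - 39,  -  31, -6,  -  14/3, - 2 ,-1/2,10,14,23 , 26, 34.0] 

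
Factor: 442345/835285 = 88469/167057=11^( - 1) * 15187^(-1 )*88469^1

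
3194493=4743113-1548620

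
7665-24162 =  - 16497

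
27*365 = 9855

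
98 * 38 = 3724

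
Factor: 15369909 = 3^1*5123303^1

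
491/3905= 491/3905 = 0.13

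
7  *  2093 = 14651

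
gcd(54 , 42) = 6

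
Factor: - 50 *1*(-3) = 2^1 * 3^1* 5^2= 150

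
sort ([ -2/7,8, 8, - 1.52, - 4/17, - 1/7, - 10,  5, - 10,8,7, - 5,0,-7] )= [ - 10, - 10, - 7,-5, - 1.52, - 2/7, - 4/17, - 1/7,0,5,7, 8, 8, 8 ] 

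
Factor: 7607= 7607^1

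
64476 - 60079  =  4397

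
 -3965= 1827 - 5792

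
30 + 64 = 94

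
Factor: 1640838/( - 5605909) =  - 2^1*3^1*273473^1*5605909^ (-1)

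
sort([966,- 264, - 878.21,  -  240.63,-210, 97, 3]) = [  -  878.21, - 264, - 240.63 , - 210, 3, 97,  966] 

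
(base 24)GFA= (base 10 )9586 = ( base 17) 1G2F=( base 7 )36643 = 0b10010101110010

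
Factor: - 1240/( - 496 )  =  5/2=2^ (- 1)*5^1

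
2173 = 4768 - 2595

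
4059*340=1380060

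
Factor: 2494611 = 3^3*7^1*67^1* 197^1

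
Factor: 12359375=5^6*7^1*113^1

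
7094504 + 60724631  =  67819135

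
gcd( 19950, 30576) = 42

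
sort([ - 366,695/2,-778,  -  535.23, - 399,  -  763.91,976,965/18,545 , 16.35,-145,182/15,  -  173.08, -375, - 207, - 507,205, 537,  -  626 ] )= [ - 778, - 763.91,- 626,-535.23,-507, - 399,-375,-366, - 207, - 173.08, - 145,182/15,16.35,965/18  ,  205,695/2,537, 545,976]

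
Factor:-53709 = -3^1*17903^1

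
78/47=1  +  31/47 = 1.66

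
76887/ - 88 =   -  76887/88= - 873.72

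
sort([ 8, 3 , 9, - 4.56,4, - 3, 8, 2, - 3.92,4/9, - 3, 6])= [-4.56, -3.92,-3, - 3, 4/9,2,3,4,6,8,8,9] 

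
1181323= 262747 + 918576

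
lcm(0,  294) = 0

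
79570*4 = 318280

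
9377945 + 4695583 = 14073528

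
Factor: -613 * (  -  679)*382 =158998714 = 2^1*7^1*97^1 * 191^1*613^1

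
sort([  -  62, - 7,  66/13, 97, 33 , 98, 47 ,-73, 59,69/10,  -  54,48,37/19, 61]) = [  -  73, - 62, - 54, - 7,37/19, 66/13,69/10,33,47 , 48,59, 61, 97,  98]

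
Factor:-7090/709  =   - 10 = - 2^1 * 5^1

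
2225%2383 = 2225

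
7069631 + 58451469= 65521100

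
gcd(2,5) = 1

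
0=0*57909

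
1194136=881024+313112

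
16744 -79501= - 62757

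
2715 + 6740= 9455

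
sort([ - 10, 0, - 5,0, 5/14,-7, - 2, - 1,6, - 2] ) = [ - 10, - 7,-5,- 2  ,  -  2, - 1,0,0,5/14,6]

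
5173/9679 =5173/9679 = 0.53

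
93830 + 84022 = 177852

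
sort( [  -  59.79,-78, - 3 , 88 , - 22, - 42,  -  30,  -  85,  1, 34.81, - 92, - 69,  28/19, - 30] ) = [  -  92  ,-85,-78 , - 69, - 59.79, - 42 , - 30, - 30,-22,-3 , 1,28/19,34.81,88 ]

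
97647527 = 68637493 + 29010034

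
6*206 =1236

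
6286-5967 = 319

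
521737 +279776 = 801513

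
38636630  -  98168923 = -59532293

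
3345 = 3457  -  112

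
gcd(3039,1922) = 1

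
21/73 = 21/73 = 0.29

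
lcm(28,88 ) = 616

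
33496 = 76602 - 43106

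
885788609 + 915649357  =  1801437966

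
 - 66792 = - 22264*3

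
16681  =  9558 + 7123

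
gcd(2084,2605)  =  521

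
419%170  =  79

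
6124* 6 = 36744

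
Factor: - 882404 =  - 2^2*59^1*3739^1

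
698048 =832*839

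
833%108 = 77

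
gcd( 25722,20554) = 2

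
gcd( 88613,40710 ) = 1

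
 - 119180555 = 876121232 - 995301787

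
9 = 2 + 7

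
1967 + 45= 2012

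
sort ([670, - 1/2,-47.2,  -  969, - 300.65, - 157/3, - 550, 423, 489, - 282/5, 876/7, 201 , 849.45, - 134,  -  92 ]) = [ - 969, - 550, - 300.65, - 134, - 92, - 282/5, - 157/3,  -  47.2, - 1/2,876/7, 201,423,489, 670,849.45 ] 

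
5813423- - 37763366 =43576789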